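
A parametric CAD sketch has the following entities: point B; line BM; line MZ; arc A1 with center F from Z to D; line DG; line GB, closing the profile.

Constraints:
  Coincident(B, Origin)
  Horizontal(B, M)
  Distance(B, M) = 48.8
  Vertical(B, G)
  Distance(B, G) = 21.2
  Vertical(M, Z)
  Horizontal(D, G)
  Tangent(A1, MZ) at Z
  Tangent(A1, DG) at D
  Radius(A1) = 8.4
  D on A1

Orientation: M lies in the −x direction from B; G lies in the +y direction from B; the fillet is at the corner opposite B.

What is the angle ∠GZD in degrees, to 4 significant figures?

35.23°

B is at the origin; BM is horizontal with |BM| = 48.8 and M on the −x side, so M = (-48.80, 0.000). BG is vertical with |BG| = 21.2 and G on the +y side, so G = (0.000, 21.20). The virtual corner opposite B is at (-48.80, 21.20). Since A1 is tangent to MZ there, FZ ⟂ MZ and the tangent condition forces FD to be normal to DG, with radius 8.4, so the center F sits 8.4 in from both sides at F = (-40.40, 12.80). That places the tangent points at Z = (-48.80, 12.80) on MZ and D = (-40.40, 21.20) on DG. Then cos ∠GZD = ZG·ZD / (|ZG||ZD|), giving 35.23°.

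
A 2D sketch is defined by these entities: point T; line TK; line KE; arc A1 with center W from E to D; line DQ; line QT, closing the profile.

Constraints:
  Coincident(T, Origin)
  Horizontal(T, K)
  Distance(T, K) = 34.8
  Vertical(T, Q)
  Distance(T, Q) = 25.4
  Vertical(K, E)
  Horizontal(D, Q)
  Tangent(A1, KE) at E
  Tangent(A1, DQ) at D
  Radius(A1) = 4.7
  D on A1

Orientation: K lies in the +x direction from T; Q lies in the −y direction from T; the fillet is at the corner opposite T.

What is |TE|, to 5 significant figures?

40.491

T is at the origin; TK is horizontal with |TK| = 34.8 and K on the +x side, so K = (34.800, 0.0000). T and Q share the same x with |TQ| = 25.4 and Q on the −y side, so Q = (0.0000, -25.400). The virtual corner opposite T is at (34.800, -25.400). Since A1 is tangent to KE there, WE ⟂ KE and tangency of A1 to DQ means the radius WD is perpendicular to DQ, with radius 4.7, so the center W sits 4.7 in from both sides at W = (30.100, -20.700). That places the tangent points at E = (34.800, -20.700) on KE and D = (30.100, -25.400) on DQ. Then |TE| = |E − T| = 40.491.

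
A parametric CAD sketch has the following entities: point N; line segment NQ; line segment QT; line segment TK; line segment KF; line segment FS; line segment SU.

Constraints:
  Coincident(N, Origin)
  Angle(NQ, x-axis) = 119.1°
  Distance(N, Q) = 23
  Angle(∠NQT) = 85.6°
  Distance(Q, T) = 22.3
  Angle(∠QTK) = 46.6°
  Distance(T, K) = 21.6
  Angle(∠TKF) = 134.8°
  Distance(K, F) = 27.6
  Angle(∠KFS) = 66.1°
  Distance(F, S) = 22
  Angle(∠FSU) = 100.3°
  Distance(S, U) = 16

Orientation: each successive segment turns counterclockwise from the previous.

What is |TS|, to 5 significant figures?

34.243

N is at the origin; NQ runs at 119.1° with length 23.0, so Q = (-11.186, 20.097). ∠NQT = 85.6° gives QT at -146.50° from the x-axis; with |QT| = 22.3, T = (-29.781, 7.7886). ∠QTK = 46.6° gives TK at -13.100° from the x-axis; with |TK| = 21.6, K = (-8.7435, 2.8929). ∠TKF = 134.8° gives KF at 32.100° from the x-axis; with |KF| = 27.6, F = (14.637, 17.559). ∠KFS = 66.1° gives FS at 146.00° from the x-axis; with |FS| = 22.0, S = (-3.6017, 29.862). Then |TS| = |S − T| = 34.243.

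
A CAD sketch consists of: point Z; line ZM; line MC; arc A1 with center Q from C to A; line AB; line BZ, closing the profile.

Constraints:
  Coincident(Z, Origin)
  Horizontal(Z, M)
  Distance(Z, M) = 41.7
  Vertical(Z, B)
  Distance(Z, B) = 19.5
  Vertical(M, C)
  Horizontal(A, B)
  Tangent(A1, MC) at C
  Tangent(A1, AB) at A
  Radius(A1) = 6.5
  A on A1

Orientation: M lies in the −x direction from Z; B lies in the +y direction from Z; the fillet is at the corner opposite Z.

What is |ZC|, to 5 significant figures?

43.679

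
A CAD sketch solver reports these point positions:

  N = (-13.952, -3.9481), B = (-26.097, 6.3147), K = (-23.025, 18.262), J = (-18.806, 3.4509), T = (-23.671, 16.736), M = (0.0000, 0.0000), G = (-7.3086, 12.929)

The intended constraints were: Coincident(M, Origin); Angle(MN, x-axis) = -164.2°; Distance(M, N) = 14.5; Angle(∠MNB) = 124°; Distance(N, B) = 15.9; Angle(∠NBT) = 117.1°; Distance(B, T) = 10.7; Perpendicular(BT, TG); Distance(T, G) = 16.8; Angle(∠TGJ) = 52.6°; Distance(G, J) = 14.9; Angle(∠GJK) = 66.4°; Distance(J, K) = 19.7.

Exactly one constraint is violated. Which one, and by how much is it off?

Distance(J, K) = 19.7 — off by 4.30.

M = (0.00, 0.00) ✓; MN at -164.2° ✓; |MN| = 14.50 ✓; ∠MNB = 124.0° ✓; |NB| = 15.90 ✓; ∠NBT = 117.1° ✓; |BT| = 10.70 ✓; ∠(BT, TG) = 89.99° ✓; |TG| = 16.80 ✓; ∠TGJ = 52.60° ✓; |GJ| = 14.90 ✓; ∠GJK = 66.40° ✓; |JK| = 15.40 ✗.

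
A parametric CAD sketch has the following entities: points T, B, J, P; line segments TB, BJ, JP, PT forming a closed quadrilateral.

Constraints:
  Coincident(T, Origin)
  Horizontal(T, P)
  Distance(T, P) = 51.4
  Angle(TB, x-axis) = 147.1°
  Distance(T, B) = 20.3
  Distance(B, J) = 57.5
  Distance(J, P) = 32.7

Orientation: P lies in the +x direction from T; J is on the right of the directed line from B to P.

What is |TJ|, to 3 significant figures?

37.3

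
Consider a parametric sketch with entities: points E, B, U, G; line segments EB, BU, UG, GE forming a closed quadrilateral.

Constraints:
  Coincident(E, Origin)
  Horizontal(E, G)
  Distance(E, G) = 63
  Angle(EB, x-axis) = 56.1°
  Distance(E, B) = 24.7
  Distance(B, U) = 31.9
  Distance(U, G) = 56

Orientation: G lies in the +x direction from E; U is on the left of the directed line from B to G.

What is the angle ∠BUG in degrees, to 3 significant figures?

68.5°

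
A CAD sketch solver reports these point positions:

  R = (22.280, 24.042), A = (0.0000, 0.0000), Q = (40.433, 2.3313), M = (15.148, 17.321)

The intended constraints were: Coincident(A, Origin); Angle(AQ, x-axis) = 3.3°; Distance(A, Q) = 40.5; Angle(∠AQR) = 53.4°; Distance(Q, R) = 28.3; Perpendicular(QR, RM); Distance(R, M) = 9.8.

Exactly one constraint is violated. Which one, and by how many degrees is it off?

Perpendicular(QR, RM) — off by 3.40°.

A = (0.00, 0.00) ✓; AQ at 3.300° ✓; |AQ| = 40.50 ✓; ∠AQR = 53.40° ✓; |QR| = 28.30 ✓; ∠(QR, RM) = 93.40° ✗; |RM| = 9.800 ✓.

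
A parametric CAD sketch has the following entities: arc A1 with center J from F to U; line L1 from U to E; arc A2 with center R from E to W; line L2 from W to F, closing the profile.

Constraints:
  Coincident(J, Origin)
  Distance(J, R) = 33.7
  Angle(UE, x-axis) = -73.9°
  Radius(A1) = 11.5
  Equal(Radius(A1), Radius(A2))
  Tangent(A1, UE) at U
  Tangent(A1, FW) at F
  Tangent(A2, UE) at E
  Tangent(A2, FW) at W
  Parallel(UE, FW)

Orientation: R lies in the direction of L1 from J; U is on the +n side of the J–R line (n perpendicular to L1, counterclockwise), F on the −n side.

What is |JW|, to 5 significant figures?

35.608

The slot axis is L1's direction at -73.9°, so u = (cos -73.9°, sin -73.9°) = (0.27731, -0.96078) and n = (−sin -73.9°, cos -73.9°) = (0.96078, 0.27731). J is at the origin and R lies 33.7 along u from J, so R = 33.7·u = (9.3455, -32.378). Tangency of A1 to both parallel lines with radius 11.5 puts U and F at J ± 11.5·n: U = (11.049, 3.1891), F = (-11.049, -3.1891). Equal radii place E and W the same way about R: E = R + 11.5·n = (20.394, -29.189), W = R − 11.5·n = (-1.7035, -35.567). Then |JW| = |W − J| = 35.608.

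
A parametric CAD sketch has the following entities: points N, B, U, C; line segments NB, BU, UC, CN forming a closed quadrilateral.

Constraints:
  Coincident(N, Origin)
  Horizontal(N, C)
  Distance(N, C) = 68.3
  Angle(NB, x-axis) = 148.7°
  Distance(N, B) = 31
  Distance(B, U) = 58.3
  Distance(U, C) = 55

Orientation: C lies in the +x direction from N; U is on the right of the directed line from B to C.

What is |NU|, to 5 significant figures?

28.149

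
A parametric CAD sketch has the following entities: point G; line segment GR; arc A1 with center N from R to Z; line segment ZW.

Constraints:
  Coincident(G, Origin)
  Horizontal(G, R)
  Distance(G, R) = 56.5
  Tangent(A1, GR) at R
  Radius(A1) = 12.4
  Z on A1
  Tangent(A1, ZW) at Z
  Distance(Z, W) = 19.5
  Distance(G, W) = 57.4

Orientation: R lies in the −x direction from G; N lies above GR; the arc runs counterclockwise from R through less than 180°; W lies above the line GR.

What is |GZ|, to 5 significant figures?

46.369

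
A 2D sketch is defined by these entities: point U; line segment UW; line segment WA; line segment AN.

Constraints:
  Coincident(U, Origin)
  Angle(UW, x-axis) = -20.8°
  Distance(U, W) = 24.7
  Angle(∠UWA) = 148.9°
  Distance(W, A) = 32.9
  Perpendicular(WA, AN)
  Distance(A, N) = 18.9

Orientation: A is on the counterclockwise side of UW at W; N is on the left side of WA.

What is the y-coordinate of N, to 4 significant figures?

15.71

∠UWA = 148.9°, so WA runs at -20.8° + (180° − 148.9°) = 10.30° from the x-axis; with |WA| = 32.9, A = W + 32.9·(cos 10.30°, sin 10.30°) = (55.46, -2.889). WA ⟂ AN; with |AN| = 18.9 on the left of WA, N = A + 18.9·(-0.1788, 0.9839) = (52.08, 15.71). So N.y = 15.71.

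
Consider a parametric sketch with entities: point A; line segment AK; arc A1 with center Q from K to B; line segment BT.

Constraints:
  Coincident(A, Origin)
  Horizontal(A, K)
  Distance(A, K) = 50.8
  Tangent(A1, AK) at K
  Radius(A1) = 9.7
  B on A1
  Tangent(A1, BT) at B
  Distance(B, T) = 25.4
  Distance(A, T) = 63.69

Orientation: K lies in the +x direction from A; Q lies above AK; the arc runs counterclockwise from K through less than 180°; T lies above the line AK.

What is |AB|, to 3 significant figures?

61.3

A is at the origin; AK is horizontal with |AK| = 50.8 and K on the +x side, so K = (50.8, 0.00). Since A1 is tangent to AK there, QK ⟂ AK, so Q = K + (0, 9.7) = (50.8, 9.70). Since QB ⟂ BT (tangency), |QT| = √(9.7² + 25.4²) = 27.2 regardless of where B sits on A1. So T lies on both circle(A, 63.69) and circle(Q, 27.2); the above-AK intersection is T = (51.9, 36.9). B is the foot of the tangent from T: B = (60.0, 12.8).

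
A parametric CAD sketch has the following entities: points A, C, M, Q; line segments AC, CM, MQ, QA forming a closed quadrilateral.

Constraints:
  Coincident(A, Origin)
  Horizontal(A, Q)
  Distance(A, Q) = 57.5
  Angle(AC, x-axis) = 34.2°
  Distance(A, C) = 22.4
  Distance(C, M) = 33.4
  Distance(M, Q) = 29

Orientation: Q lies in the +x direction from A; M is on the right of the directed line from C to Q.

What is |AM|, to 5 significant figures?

38.023

Checks: |CM| = 33.40 ✓; |MQ| = 29.00 ✓.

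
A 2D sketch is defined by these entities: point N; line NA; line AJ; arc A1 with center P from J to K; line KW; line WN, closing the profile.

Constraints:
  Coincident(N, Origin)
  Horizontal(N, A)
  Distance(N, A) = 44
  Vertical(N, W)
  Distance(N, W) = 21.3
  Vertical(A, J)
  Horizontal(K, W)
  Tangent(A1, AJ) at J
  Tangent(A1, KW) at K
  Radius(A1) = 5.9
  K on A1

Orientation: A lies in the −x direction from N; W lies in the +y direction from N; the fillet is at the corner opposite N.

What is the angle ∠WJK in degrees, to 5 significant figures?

37.363°

N is at the origin; N and A share the same y with |NA| = 44.0 and A on the −x side, so A = (-44.000, 0.0000). NW is vertical with |NW| = 21.3 and W on the +y side, so W = (0.0000, 21.300). The virtual corner opposite N is at (-44.000, 21.300). A1 meets AJ tangentially, so PJ is at right angles to AJ and the tangent condition forces PK to be normal to KW, with radius 5.9, so the center P sits 5.9 in from both sides at P = (-38.100, 15.400). That places the tangent points at J = (-44.000, 15.400) on AJ and K = (-38.100, 21.300) on KW. Then cos ∠WJK = JW·JK / (|JW||JK|), giving 37.363°.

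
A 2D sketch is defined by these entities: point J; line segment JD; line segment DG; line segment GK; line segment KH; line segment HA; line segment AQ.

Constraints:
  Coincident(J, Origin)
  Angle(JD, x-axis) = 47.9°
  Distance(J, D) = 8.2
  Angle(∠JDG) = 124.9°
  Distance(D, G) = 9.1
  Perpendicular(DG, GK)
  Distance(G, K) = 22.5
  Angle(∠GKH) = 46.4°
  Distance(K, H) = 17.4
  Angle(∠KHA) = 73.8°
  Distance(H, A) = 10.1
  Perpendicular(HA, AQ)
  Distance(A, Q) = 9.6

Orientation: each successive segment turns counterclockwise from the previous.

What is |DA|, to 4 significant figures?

7.531

J is at the origin; JD runs at 47.9° with length 8.2, so D = (5.497, 6.084). ∠JDG = 124.9° gives DG at 103.0° from the x-axis; with |DG| = 9.1, G = (3.450, 14.95). The perpendicularity gives GK at right angles to DG, so GK runs at -167.0°; with |GK| = 22.5, K = (-18.47, 9.890). ∠GKH = 46.4° gives KH at -33.40° from the x-axis; with |KH| = 17.4, H = (-3.947, 0.3112). ∠KHA = 73.8° gives HA at 72.80° from the x-axis; with |HA| = 10.1, A = (-0.9599, 9.960). Then |DA| = |A − D| = 7.531.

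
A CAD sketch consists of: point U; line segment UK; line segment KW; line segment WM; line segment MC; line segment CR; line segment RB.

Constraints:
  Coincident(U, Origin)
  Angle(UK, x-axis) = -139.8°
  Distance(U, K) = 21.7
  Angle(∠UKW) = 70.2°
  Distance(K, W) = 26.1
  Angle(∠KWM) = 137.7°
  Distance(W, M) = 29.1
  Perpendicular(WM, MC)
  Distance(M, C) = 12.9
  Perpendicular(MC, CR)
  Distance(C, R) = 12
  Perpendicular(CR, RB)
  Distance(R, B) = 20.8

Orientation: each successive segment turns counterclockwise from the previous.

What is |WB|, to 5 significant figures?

18.837

U is at the origin; UK runs at -139.8° with length 21.7, so K = (-16.574, -14.006). ∠UKW = 70.2° gives KW at -30.000° from the x-axis; with |KW| = 26.1, W = (6.0289, -27.056). ∠KWM = 137.7° gives WM at 12.300° from the x-axis; with |WM| = 29.1, M = (34.461, -20.857). The perpendicularity gives MC at right angles to WM, so MC runs at 102.30°; with |MC| = 12.9, C = (31.713, -8.2534). MC is perpendicular to CR, so CR runs at -167.70°; with |CR| = 12.0, R = (19.988, -10.810). CR ⟂ RB, so RB runs at -77.700°; with |RB| = 20.8, B = (24.419, -31.132). Then |WB| = |B − W| = 18.837.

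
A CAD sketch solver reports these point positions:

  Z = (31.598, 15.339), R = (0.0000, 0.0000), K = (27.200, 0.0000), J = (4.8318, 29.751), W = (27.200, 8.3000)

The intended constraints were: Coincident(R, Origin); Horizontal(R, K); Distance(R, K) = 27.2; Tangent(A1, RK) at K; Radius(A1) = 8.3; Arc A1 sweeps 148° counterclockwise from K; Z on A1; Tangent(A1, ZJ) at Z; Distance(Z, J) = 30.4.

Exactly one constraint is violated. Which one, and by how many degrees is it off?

Tangent(A1, ZJ) at Z — off by 3.70°.

R = (0.00, 0.00) ✓; R.y = 0.00, K.y = 0.00 ✓; |RK| = 27.20 ✓; ∠(WK, KR) = 90.00° ✓; |WK| = 8.300 ✓; bearing(W→Z) − bearing(W→K) = 148.0° ✓; |WZ| = 8.300 ✓; ∠(WZ, ZJ) = 86.30° ✗; |ZJ| = 30.40 ✓.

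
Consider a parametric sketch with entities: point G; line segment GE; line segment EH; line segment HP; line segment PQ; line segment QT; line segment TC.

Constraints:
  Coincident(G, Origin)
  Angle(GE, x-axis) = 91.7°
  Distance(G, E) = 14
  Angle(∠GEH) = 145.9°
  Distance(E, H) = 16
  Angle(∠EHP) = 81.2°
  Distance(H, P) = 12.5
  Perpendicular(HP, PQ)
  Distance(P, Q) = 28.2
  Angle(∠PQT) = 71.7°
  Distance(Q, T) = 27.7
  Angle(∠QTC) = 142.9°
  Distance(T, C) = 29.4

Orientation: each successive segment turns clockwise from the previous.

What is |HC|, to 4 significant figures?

30.85

∠PQT = 71.7° gives QT at 120.5° from the x-axis; with |QT| = 27.7, T = (-15.07, 21.92). ∠QTC = 142.9° gives TC at 83.40° from the x-axis; with |TC| = 29.4, C = (-11.69, 51.12). Then |HC| = |C − H| = 30.85.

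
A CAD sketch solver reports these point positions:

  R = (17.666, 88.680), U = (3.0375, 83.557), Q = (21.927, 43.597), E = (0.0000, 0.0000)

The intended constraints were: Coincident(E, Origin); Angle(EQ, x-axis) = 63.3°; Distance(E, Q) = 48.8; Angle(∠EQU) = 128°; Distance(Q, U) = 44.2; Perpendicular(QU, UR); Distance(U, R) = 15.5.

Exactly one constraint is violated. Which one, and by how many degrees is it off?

Perpendicular(QU, UR) — off by 6.00°.

E = (0.00, 0.00) ✓; EQ at 63.30° ✓; |EQ| = 48.80 ✓; ∠EQU = 128.0° ✓; |QU| = 44.20 ✓; ∠(QU, UR) = 96.00° ✗; |UR| = 15.50 ✓.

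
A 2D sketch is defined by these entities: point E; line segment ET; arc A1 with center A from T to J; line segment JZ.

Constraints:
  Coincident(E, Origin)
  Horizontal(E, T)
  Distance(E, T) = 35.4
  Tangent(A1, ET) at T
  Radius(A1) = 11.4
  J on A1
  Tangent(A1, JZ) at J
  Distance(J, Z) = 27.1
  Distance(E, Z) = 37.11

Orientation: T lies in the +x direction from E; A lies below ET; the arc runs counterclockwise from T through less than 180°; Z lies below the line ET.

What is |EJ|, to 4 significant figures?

25.79

E is at the origin; ET is horizontal with |ET| = 35.4 and T on the +x side, so T = (35.40, 0.000). Since A1 is tangent to ET there, AT ⟂ ET, so A = T + (0, -11.4) = (35.40, -11.40). Since AJ ⟂ JZ (tangency), |AZ| = √(11.4² + 27.1²) = 29.40 regardless of where J sits on A1. So Z lies on both circle(E, 37.11) and circle(A, 29.40); the below-ET intersection is Z = (15.99, -33.49). J is the foot of the tangent from Z: J = (24.59, -7.785).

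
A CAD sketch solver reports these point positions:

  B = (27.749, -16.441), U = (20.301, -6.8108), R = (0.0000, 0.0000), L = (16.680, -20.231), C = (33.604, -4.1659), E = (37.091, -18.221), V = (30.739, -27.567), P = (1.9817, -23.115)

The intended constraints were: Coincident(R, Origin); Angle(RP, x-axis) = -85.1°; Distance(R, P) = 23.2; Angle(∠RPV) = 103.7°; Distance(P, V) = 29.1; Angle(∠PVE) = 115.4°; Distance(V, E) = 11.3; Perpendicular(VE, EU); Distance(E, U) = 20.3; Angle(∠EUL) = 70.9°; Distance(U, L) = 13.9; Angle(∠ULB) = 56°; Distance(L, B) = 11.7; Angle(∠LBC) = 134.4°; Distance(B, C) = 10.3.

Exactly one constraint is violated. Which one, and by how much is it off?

Distance(B, C) = 10.3 — off by 3.30.

R = (0.00, 0.00) ✓; RP at -85.10° ✓; |RP| = 23.20 ✓; ∠RPV = 103.7° ✓; |PV| = 29.10 ✓; ∠PVE = 115.4° ✓; |VE| = 11.30 ✓; ∠(VE, EU) = 90.00° ✓; |EU| = 20.30 ✓; ∠EUL = 70.90° ✓; |UL| = 13.90 ✓; ∠ULB = 56.00° ✓; |LB| = 11.70 ✓; ∠LBC = 134.4° ✓; |BC| = 13.60 ✗.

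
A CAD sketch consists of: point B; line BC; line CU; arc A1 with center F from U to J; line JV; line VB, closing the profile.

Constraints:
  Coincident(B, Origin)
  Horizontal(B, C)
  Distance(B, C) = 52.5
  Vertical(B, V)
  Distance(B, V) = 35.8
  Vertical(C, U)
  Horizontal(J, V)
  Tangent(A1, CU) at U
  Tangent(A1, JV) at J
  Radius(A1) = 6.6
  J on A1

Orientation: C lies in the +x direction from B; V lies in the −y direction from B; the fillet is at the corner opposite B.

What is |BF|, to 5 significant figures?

54.401

B and V share the same x with |BV| = 35.8 and V on the −y side, so V = (0.0000, -35.800). The virtual corner opposite B is at (52.500, -35.800). The tangent condition forces FU to be normal to CU and A1 meets JV tangentially, so FJ is at right angles to JV, with radius 6.6, so the center F sits 6.6 in from both sides at F = (45.900, -29.200). Then |BF| = |F − B| = 54.401.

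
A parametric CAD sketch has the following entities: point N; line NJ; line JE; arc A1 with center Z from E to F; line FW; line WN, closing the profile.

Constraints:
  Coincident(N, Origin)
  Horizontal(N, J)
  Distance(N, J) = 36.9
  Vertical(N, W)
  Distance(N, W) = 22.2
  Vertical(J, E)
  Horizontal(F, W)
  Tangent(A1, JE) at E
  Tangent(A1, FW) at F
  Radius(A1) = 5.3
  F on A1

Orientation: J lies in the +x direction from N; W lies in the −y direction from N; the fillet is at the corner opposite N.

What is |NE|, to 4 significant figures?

40.59

The virtual corner opposite N is at (36.90, -22.20). Since A1 is tangent to JE there, ZE ⟂ JE and A1 meets FW tangentially, so ZF is at right angles to FW, with radius 5.3, so the center Z sits 5.3 in from both sides at Z = (31.60, -16.90). That places the tangent points at E = (36.90, -16.90) on JE and F = (31.60, -22.20) on FW. Then |NE| = |E − N| = 40.59.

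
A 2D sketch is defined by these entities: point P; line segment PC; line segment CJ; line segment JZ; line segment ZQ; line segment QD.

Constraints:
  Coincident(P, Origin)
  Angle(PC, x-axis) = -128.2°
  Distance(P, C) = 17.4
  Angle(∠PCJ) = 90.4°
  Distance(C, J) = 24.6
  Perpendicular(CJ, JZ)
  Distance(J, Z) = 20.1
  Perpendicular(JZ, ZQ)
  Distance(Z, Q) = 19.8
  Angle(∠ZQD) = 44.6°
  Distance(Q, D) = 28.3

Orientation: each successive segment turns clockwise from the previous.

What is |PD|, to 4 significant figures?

30.39

P is at the origin; PC runs at -128.2° with length 17.4, so C = (-10.76, -13.67). ∠PCJ = 90.4° gives CJ at 142.2° from the x-axis; with |CJ| = 24.6, J = (-30.20, 1.404). CJ ⟂ JZ, so JZ runs at 52.20°; with |JZ| = 20.1, Z = (-17.88, 17.29). The perpendicularity gives ZQ at right angles to JZ, so ZQ runs at -37.80°; with |ZQ| = 19.8, Q = (-2.234, 5.150). ∠ZQD = 44.6° gives QD at -173.2° from the x-axis; with |QD| = 28.3, D = (-30.33, 1.799). Then |PD| = |D − P| = 30.39.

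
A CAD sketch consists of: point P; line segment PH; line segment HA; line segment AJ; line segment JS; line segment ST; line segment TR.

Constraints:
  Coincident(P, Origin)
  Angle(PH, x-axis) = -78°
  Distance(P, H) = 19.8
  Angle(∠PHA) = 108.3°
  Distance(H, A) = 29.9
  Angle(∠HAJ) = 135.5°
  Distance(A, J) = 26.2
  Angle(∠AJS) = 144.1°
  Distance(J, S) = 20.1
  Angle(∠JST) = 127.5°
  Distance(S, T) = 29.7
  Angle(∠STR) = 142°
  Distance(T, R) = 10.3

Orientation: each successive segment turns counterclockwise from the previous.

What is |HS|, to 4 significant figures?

64.46

P is at the origin; PH runs at -78.0° with length 19.8, so H = (4.117, -19.37). ∠PHA = 108.3° gives HA at -6.300° from the x-axis; with |HA| = 29.9, A = (33.84, -22.65). ∠HAJ = 135.5° gives AJ at 38.20° from the x-axis; with |AJ| = 26.2, J = (54.43, -6.446). ∠AJS = 144.1° gives JS at 74.10° from the x-axis; with |JS| = 20.1, S = (59.93, 12.88). Then |HS| = |S − H| = 64.46.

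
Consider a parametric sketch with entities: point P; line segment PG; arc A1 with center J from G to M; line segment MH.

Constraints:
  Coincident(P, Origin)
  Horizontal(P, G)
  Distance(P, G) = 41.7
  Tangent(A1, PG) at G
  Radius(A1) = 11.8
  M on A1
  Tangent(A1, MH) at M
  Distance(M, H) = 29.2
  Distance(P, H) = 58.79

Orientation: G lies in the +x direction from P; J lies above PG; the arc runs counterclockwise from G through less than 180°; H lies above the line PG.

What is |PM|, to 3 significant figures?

55.0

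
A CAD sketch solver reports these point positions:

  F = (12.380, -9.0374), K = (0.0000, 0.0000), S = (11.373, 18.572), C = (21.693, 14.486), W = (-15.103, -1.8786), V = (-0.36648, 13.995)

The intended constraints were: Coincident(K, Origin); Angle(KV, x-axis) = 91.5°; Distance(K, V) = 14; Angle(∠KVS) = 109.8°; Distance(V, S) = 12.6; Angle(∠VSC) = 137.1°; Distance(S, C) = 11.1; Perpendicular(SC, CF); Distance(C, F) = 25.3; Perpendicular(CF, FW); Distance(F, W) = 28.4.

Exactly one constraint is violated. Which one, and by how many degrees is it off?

Perpendicular(CF, FW) — off by 7.00°.

K = (0.00, 0.00) ✓; KV at 91.50° ✓; |KV| = 14.00 ✓; ∠KVS = 109.8° ✓; |VS| = 12.60 ✓; ∠VSC = 137.1° ✓; |SC| = 11.10 ✓; ∠(SC, CF) = 90.00° ✓; |CF| = 25.30 ✓; ∠(CF, FW) = 83.00° ✗; |FW| = 28.40 ✓.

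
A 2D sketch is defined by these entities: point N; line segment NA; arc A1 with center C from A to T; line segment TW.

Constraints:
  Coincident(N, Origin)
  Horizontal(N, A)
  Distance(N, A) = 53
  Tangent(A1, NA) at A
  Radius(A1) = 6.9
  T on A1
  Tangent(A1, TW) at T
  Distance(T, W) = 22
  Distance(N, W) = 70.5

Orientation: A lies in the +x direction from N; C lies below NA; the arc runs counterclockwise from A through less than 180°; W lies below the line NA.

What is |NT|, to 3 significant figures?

50.1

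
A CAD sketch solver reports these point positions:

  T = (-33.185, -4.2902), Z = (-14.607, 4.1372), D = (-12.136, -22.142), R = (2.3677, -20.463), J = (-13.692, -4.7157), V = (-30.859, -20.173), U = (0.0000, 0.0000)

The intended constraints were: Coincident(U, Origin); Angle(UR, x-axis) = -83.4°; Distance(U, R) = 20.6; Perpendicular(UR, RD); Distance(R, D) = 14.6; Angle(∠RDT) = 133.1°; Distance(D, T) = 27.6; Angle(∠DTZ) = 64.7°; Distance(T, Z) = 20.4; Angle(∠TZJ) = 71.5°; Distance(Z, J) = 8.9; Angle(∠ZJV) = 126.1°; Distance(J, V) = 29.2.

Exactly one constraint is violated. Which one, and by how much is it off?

Distance(J, V) = 29.2 — off by 6.10.

U = (0.00, 0.00) ✓; UR at -83.40° ✓; |UR| = 20.60 ✓; ∠(UR, RD) = 90.00° ✓; |RD| = 14.60 ✓; ∠RDT = 133.1° ✓; |DT| = 27.60 ✓; ∠DTZ = 64.70° ✓; |TZ| = 20.40 ✓; ∠TZJ = 71.50° ✓; |ZJ| = 8.900 ✓; ∠ZJV = 126.1° ✓; |JV| = 23.10 ✗.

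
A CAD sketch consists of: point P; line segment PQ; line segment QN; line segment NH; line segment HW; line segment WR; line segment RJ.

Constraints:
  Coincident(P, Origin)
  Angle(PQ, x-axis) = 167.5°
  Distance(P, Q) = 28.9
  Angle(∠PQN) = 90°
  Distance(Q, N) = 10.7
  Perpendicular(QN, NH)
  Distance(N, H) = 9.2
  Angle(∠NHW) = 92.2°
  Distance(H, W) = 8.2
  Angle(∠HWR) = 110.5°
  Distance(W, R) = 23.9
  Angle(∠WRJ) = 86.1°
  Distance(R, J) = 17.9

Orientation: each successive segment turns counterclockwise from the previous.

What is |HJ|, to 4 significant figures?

27.51

P is at the origin; PQ runs at 167.5° with length 28.9, so Q = (-28.21, 6.255). ∠PQN = 90.0° gives QN at -102.5° from the x-axis; with |QN| = 10.7, N = (-30.53, -4.191). QN is perpendicular to NH, so NH runs at -12.50°; with |NH| = 9.2, H = (-21.55, -6.183). ∠NHW = 92.2° gives HW at 75.30° from the x-axis; with |HW| = 8.2, W = (-19.47, 1.749). ∠HWR = 110.5° gives WR at 144.8° from the x-axis; with |WR| = 23.9, R = (-39.00, 15.53). ∠WRJ = 86.1° gives RJ at -121.3° from the x-axis; with |RJ| = 17.9, J = (-48.30, 0.2310). Then |HJ| = |J − H| = 27.51.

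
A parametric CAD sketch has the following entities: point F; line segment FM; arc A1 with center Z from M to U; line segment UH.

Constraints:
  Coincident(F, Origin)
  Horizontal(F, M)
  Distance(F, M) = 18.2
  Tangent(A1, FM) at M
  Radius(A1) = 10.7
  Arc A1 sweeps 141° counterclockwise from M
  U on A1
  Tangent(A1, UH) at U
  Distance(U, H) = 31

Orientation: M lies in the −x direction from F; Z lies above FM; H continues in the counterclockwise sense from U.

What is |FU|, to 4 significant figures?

22.21

F is at the origin; FM is horizontal with |FM| = 18.2 and M on the −x side, so M = (-18.20, 0.000). Since A1 is tangent to FM there, ZM ⟂ FM, so Z = M + (0, 10.7) = (-18.20, 10.70). On A1, M sits at bearing -90° from Z; a 141° counterclockwise sweep puts U at bearing 51°, so U = Z + 10.7·(cos 51°, sin 51°) = (-11.47, 19.02). Then |FU| = |U − F| = 22.21.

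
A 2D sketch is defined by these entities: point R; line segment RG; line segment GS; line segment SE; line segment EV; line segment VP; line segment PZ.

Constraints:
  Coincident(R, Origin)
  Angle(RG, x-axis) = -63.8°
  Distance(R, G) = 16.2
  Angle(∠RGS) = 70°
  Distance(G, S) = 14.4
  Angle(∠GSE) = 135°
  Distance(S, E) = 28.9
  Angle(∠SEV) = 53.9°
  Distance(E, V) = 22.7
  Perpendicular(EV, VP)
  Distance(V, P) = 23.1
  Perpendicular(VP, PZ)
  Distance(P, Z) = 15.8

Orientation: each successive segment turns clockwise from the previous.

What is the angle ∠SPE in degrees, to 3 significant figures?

48.0°

R is at the origin; RG runs at -63.8° with length 16.2, so G = (7.15, -14.5). ∠RGS = 70.0° gives GS at -174° from the x-axis; with |GS| = 14.4, S = (-7.16, -16.1). ∠GSE = 135.0° gives SE at 141° from the x-axis; with |SE| = 28.9, E = (-29.7, 2.02). ∠SEV = 53.9° gives EV at 15.1° from the x-axis; with |EV| = 22.7, V = (-7.77, 7.93). The perpendicularity gives VP at right angles to EV, so VP runs at -74.9°; with |VP| = 23.1, P = (-1.75, -14.4). Then cos ∠SPE = PS·PE / (|PS||PE|), giving 48.0°.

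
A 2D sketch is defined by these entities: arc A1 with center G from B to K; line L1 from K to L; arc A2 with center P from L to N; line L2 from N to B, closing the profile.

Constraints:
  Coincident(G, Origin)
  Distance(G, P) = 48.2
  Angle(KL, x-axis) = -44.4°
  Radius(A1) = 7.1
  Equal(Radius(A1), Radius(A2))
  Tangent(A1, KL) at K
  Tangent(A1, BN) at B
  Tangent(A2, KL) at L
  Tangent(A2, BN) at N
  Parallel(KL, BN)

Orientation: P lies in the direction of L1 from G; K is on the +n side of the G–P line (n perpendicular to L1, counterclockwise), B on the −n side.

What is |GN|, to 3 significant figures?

48.7

The slot axis is L1's direction at -44.4°, so u = (cos -44.4°, sin -44.4°) = (0.714, -0.700) and n = (−sin -44.4°, cos -44.4°) = (0.700, 0.714). G is at the origin and P lies 48.2 along u from G, so P = 48.2·u = (34.4, -33.7). Tangency of A1 to both parallel lines with radius 7.1 puts K and B at G ± 7.1·n: K = (4.97, 5.07), B = (-4.97, -5.07). Equal radii place L and N the same way about P: L = P + 7.1·n = (39.4, -28.7), N = P − 7.1·n = (29.5, -38.8). Then |GN| = |N − G| = 48.7.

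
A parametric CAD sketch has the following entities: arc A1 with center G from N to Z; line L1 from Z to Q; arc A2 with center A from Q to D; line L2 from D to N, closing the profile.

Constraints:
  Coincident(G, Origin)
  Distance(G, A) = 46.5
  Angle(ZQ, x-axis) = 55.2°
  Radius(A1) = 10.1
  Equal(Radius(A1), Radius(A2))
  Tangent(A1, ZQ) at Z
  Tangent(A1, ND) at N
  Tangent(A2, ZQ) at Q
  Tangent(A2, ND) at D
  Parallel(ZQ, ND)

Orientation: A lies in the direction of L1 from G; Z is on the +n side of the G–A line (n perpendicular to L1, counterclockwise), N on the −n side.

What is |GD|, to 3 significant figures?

47.6

The slot axis is L1's direction at 55.2°, so u = (cos 55.2°, sin 55.2°) = (0.571, 0.821) and n = (−sin 55.2°, cos 55.2°) = (-0.821, 0.571). G is at the origin and A lies 46.5 along u from G, so A = 46.5·u = (26.5, 38.2). Tangency of A1 to both parallel lines with radius 10.1 puts Z and N at G ± 10.1·n: Z = (-8.29, 5.76), N = (8.29, -5.76). Equal radii place Q and D the same way about A: Q = A + 10.1·n = (18.2, 43.9), D = A − 10.1·n = (34.8, 32.4). Then |GD| = |D − G| = 47.6.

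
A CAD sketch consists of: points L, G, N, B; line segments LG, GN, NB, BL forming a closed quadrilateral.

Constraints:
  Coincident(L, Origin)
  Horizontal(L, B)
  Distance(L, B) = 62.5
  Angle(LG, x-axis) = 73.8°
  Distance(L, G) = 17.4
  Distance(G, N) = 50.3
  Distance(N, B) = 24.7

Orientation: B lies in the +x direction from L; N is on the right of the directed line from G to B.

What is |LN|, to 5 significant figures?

46.109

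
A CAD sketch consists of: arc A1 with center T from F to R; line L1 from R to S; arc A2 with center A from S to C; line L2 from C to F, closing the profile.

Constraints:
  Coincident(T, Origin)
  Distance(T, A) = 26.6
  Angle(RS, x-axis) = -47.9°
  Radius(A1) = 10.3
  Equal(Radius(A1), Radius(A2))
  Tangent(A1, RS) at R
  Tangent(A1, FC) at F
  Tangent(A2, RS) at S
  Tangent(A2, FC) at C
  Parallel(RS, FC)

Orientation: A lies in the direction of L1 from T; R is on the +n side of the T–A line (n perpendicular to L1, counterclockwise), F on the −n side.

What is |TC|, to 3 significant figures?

28.5

The slot axis is L1's direction at -47.9°, so u = (cos -47.9°, sin -47.9°) = (0.670, -0.742) and n = (−sin -47.9°, cos -47.9°) = (0.742, 0.670). T is at the origin and A lies 26.6 along u from T, so A = 26.6·u = (17.8, -19.7). Tangency of A1 to both parallel lines with radius 10.3 puts R and F at T ± 10.3·n: R = (7.64, 6.91), F = (-7.64, -6.91). Equal radii place S and C the same way about A: S = A + 10.3·n = (25.5, -12.8), C = A − 10.3·n = (10.2, -26.6). Then |TC| = |C − T| = 28.5.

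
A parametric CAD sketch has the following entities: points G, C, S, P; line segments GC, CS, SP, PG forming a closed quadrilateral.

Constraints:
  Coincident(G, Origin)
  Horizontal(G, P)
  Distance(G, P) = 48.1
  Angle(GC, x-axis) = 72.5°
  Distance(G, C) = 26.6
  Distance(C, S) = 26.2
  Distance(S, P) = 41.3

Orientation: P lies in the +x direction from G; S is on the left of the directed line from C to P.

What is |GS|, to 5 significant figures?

48.863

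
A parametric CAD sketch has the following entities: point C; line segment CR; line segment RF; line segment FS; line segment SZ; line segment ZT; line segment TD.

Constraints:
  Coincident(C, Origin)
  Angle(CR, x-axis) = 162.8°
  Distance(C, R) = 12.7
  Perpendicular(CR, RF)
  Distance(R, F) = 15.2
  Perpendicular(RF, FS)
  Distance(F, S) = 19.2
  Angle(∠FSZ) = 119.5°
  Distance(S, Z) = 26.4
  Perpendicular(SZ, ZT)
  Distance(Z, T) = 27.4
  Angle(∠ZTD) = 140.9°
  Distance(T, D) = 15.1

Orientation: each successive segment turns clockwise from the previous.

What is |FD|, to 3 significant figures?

34.6

SZ ⟂ ZT, so ZT runs at -168°; with |ZT| = 27.4, T = (-10.4, -19.0). ∠ZTD = 140.9° gives TD at 153° from the x-axis; with |TD| = 15.1, D = (-23.9, -12.2). Then |FD| = |D − F| = 34.6.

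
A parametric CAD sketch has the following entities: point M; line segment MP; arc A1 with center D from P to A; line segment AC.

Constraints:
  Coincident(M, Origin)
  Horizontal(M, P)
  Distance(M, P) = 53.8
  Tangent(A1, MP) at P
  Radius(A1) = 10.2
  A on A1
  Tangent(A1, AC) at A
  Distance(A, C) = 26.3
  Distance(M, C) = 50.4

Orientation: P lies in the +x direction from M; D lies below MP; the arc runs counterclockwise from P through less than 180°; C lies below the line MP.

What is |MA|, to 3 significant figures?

44.6

Checks: M = (0.00, 0.00) ✓; ∠(DP, PM) = 90.00° ✓; |DP| = 10.20 ✓; |DA| = 10.20 ✓; ∠(DA, AC) = 90.00° ✓; |AC| = 26.30 ✓; |MC| = 50.40 ✓.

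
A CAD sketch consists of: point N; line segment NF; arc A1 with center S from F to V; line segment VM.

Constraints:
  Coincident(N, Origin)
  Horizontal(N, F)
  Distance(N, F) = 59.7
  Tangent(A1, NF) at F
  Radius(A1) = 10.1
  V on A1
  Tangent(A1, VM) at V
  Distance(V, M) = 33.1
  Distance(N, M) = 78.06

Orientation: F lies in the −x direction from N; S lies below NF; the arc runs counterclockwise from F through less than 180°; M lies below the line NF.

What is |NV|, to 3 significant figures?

70.6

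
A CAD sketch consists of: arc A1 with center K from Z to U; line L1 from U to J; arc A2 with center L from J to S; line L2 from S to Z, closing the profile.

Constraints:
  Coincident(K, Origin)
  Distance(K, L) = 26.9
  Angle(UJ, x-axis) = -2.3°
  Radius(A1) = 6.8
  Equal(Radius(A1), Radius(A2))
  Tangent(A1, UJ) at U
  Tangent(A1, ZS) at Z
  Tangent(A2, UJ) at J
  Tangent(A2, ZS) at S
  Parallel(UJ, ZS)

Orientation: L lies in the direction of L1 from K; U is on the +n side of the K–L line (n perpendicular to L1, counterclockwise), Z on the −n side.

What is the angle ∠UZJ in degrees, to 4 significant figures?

63.18°

Tangency of A1 to both parallel lines with radius 6.8 puts U and Z at K ± 6.8·n: U = (0.2729, 6.795), Z = (-0.2729, -6.795). Equal radii place J and S the same way about L: J = L + 6.8·n = (27.15, 5.715), S = L − 6.8·n = (26.61, -7.874). Then cos ∠UZJ = ZU·ZJ / (|ZU||ZJ|), giving 63.18°.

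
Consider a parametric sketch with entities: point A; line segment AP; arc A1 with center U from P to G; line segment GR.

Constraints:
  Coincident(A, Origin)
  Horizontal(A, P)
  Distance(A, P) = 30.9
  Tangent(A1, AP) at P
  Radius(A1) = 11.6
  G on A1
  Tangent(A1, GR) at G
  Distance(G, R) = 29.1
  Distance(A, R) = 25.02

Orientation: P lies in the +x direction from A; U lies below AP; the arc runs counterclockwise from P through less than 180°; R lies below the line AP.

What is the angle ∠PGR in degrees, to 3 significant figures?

157°

A is at the origin; AP is horizontal with |AP| = 30.9 and P on the +x side, so P = (30.9, 0.00). The tangent condition forces UP to be normal to AP, so U = P + (0, -11.6) = (30.9, -11.6). Since UG ⟂ GR (tangency), |UR| = √(11.6² + 29.1²) = 31.3 regardless of where G sits on A1. So R lies on both circle(A, 25.02) and circle(U, 31.3); the below-AP intersection is R = (2.53, -24.9). G is the foot of the tangent from R: G = (22.4, -3.66).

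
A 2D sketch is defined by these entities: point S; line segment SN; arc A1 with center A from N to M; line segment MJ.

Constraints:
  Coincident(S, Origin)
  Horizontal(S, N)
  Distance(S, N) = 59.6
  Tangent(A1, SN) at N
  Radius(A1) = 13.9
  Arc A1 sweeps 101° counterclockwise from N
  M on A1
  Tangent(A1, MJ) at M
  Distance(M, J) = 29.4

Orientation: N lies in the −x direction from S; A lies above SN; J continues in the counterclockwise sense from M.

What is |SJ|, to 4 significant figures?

68.71

S is at the origin; S and N share the same y with |SN| = 59.6 and N on the −x side, so N = (-59.60, 0.000). The tangent condition forces AN to be normal to SN, so A = N + (0, 13.9) = (-59.60, 13.90). On A1, N sits at bearing -90° from A; a 101° counterclockwise sweep puts M at bearing 11°, so M = A + 13.9·(cos 11°, sin 11°) = (-45.96, 16.55). A1 meets MJ tangentially, so AM is at right angles to MJ, so MJ runs along (−sin 11°, cos 11°); with |MJ| = 29.4, J = (-51.57, 45.41). Then |SJ| = |J − S| = 68.71.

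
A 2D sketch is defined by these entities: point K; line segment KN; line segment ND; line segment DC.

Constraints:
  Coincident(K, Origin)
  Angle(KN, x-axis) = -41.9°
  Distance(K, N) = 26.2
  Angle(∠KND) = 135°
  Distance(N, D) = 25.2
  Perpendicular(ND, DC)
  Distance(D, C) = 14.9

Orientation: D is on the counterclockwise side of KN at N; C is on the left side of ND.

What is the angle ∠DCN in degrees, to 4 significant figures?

59.41°

K is at the origin; KN runs at -41.9° with length 26.2, so N = 26.2·(cos -41.9°, sin -41.9°) = (19.50, -17.50). ∠KND = 135.0°, so ND runs at -41.9° + (180° − 135.0°) = 3.100° from the x-axis; with |ND| = 25.2, D = N + 25.2·(cos 3.100°, sin 3.100°) = (44.66, -16.13). ND ⟂ DC; with |DC| = 14.9 on the left of ND, C = D + 14.9·(-0.05408, 0.9985) = (43.86, -1.256). Then cos ∠DCN = CD·CN / (|CD||CN|), giving 59.41°.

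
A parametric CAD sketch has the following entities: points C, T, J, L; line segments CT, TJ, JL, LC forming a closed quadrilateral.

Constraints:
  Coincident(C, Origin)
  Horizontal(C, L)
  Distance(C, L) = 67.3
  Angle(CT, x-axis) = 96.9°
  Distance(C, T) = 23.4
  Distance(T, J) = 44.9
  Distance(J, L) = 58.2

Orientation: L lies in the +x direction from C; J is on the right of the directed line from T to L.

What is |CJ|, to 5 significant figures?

22.677

Checks: |TJ| = 44.90 ✓; |JL| = 58.20 ✓.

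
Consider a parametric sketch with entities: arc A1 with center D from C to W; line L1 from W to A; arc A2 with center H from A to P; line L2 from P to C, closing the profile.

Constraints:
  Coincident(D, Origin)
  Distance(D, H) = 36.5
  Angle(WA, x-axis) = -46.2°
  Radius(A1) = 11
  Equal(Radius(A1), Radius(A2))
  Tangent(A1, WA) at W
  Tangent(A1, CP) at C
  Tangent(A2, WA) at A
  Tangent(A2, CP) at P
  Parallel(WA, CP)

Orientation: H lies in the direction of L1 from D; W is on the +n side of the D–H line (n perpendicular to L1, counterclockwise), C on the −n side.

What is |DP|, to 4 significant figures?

38.12

The slot axis is L1's direction at -46.2°, so u = (cos -46.2°, sin -46.2°) = (0.6921, -0.7218) and n = (−sin -46.2°, cos -46.2°) = (0.7218, 0.6921). D is at the origin and H lies 36.5 along u from D, so H = 36.5·u = (25.26, -26.34). Tangency of A1 to both parallel lines with radius 11.0 puts W and C at D ± 11.0·n: W = (7.939, 7.614), C = (-7.939, -7.614). Equal radii place A and P the same way about H: A = H + 11.0·n = (33.20, -18.73), P = H − 11.0·n = (17.32, -33.96). Then |DP| = |P − D| = 38.12.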